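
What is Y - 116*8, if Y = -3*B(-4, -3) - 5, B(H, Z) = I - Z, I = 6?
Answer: -960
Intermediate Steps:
B(H, Z) = 6 - Z
Y = -32 (Y = -3*(6 - 1*(-3)) - 5 = -3*(6 + 3) - 5 = -3*9 - 5 = -27 - 5 = -32)
Y - 116*8 = -32 - 116*8 = -32 - 928 = -960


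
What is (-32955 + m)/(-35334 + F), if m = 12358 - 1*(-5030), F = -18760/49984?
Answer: 97262616/220769177 ≈ 0.44056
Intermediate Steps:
F = -2345/6248 (F = -18760*1/49984 = -2345/6248 ≈ -0.37532)
m = 17388 (m = 12358 + 5030 = 17388)
(-32955 + m)/(-35334 + F) = (-32955 + 17388)/(-35334 - 2345/6248) = -15567/(-220769177/6248) = -15567*(-6248/220769177) = 97262616/220769177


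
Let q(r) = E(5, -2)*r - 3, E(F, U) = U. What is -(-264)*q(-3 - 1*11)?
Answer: 6600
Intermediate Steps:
q(r) = -3 - 2*r (q(r) = -2*r - 3 = -3 - 2*r)
-(-264)*q(-3 - 1*11) = -(-264)*(-3 - 2*(-3 - 1*11)) = -(-264)*(-3 - 2*(-3 - 11)) = -(-264)*(-3 - 2*(-14)) = -(-264)*(-3 + 28) = -(-264)*25 = -264*(-25) = 6600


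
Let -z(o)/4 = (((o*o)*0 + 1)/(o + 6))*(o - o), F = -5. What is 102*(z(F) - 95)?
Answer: -9690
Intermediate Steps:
z(o) = 0 (z(o) = -4*((o*o)*0 + 1)/(o + 6)*(o - o) = -4*(o**2*0 + 1)/(6 + o)*0 = -4*(0 + 1)/(6 + o)*0 = -4*1/(6 + o)*0 = -4*0/(6 + o) = -4*0 = 0)
102*(z(F) - 95) = 102*(0 - 95) = 102*(-95) = -9690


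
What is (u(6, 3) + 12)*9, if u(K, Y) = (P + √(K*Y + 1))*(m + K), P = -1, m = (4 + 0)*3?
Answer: -54 + 162*√19 ≈ 652.14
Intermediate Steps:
m = 12 (m = 4*3 = 12)
u(K, Y) = (-1 + √(1 + K*Y))*(12 + K) (u(K, Y) = (-1 + √(K*Y + 1))*(12 + K) = (-1 + √(1 + K*Y))*(12 + K))
(u(6, 3) + 12)*9 = ((-12 - 1*6 + 12*√(1 + 6*3) + 6*√(1 + 6*3)) + 12)*9 = ((-12 - 6 + 12*√(1 + 18) + 6*√(1 + 18)) + 12)*9 = ((-12 - 6 + 12*√19 + 6*√19) + 12)*9 = ((-18 + 18*√19) + 12)*9 = (-6 + 18*√19)*9 = -54 + 162*√19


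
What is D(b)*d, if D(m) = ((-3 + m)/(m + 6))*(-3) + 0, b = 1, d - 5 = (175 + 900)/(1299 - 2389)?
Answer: 375/109 ≈ 3.4404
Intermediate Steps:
d = 875/218 (d = 5 + (175 + 900)/(1299 - 2389) = 5 + 1075/(-1090) = 5 + 1075*(-1/1090) = 5 - 215/218 = 875/218 ≈ 4.0138)
D(m) = -3*(-3 + m)/(6 + m) (D(m) = ((-3 + m)/(6 + m))*(-3) + 0 = -3*(-3 + m)/(6 + m) + 0 = -3*(-3 + m)/(6 + m))
D(b)*d = (3*(3 - 1*1)/(6 + 1))*(875/218) = (3*(3 - 1)/7)*(875/218) = (3*(⅐)*2)*(875/218) = (6/7)*(875/218) = 375/109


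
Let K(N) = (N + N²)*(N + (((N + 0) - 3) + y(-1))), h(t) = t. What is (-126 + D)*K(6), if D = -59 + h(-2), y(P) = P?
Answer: -62832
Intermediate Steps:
D = -61 (D = -59 - 2 = -61)
K(N) = (-4 + 2*N)*(N + N²) (K(N) = (N + N²)*(N + (((N + 0) - 3) - 1)) = (N + N²)*(N + ((N - 3) - 1)) = (N + N²)*(N + ((-3 + N) - 1)) = (N + N²)*(N + (-4 + N)) = (N + N²)*(-4 + 2*N) = (-4 + 2*N)*(N + N²))
(-126 + D)*K(6) = (-126 - 61)*(2*6*(-2 + 6² - 1*6)) = -374*6*(-2 + 36 - 6) = -374*6*28 = -187*336 = -62832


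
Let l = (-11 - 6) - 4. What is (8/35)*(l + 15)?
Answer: -48/35 ≈ -1.3714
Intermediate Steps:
l = -21 (l = -17 - 4 = -21)
(8/35)*(l + 15) = (8/35)*(-21 + 15) = (8*(1/35))*(-6) = (8/35)*(-6) = -48/35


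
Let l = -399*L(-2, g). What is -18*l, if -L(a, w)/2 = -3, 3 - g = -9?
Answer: 43092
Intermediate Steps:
g = 12 (g = 3 - 1*(-9) = 3 + 9 = 12)
L(a, w) = 6 (L(a, w) = -2*(-3) = 6)
l = -2394 (l = -399*6 = -2394)
-18*l = -18*(-2394) = 43092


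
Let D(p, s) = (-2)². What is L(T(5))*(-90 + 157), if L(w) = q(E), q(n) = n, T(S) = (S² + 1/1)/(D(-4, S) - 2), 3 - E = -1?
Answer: 268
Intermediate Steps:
D(p, s) = 4
E = 4 (E = 3 - 1*(-1) = 3 + 1 = 4)
T(S) = ½ + S²/2 (T(S) = (S² + 1/1)/(4 - 2) = (S² + 1*1)/2 = (S² + 1)*(½) = (1 + S²)*(½) = ½ + S²/2)
L(w) = 4
L(T(5))*(-90 + 157) = 4*(-90 + 157) = 4*67 = 268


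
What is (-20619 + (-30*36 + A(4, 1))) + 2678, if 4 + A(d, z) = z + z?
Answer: -19023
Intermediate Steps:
A(d, z) = -4 + 2*z (A(d, z) = -4 + (z + z) = -4 + 2*z)
(-20619 + (-30*36 + A(4, 1))) + 2678 = (-20619 + (-30*36 + (-4 + 2*1))) + 2678 = (-20619 + (-1080 + (-4 + 2))) + 2678 = (-20619 + (-1080 - 2)) + 2678 = (-20619 - 1082) + 2678 = -21701 + 2678 = -19023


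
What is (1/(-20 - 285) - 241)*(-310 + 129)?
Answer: 13304586/305 ≈ 43622.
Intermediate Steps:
(1/(-20 - 285) - 241)*(-310 + 129) = (1/(-305) - 241)*(-181) = (-1/305 - 241)*(-181) = -73506/305*(-181) = 13304586/305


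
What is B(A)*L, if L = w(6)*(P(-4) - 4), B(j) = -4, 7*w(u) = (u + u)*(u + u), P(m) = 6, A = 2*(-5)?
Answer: -1152/7 ≈ -164.57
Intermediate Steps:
A = -10
w(u) = 4*u**2/7 (w(u) = ((u + u)*(u + u))/7 = ((2*u)*(2*u))/7 = (4*u**2)/7 = 4*u**2/7)
L = 288/7 (L = ((4/7)*6**2)*(6 - 4) = ((4/7)*36)*2 = (144/7)*2 = 288/7 ≈ 41.143)
B(A)*L = -4*288/7 = -1152/7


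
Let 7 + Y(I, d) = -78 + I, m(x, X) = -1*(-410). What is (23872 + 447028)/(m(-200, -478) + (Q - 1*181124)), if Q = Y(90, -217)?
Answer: -470900/180709 ≈ -2.6058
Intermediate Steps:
m(x, X) = 410
Y(I, d) = -85 + I (Y(I, d) = -7 + (-78 + I) = -85 + I)
Q = 5 (Q = -85 + 90 = 5)
(23872 + 447028)/(m(-200, -478) + (Q - 1*181124)) = (23872 + 447028)/(410 + (5 - 1*181124)) = 470900/(410 + (5 - 181124)) = 470900/(410 - 181119) = 470900/(-180709) = 470900*(-1/180709) = -470900/180709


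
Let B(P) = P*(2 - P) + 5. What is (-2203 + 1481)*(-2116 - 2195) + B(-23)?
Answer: 3111972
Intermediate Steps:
B(P) = 5 + P*(2 - P)
(-2203 + 1481)*(-2116 - 2195) + B(-23) = (-2203 + 1481)*(-2116 - 2195) + (5 - 1*(-23)² + 2*(-23)) = -722*(-4311) + (5 - 1*529 - 46) = 3112542 + (5 - 529 - 46) = 3112542 - 570 = 3111972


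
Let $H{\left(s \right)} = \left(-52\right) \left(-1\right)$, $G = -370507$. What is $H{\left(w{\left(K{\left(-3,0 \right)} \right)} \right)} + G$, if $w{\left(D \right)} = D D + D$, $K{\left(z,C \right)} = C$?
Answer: $-370455$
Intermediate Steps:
$w{\left(D \right)} = D + D^{2}$ ($w{\left(D \right)} = D^{2} + D = D + D^{2}$)
$H{\left(s \right)} = 52$
$H{\left(w{\left(K{\left(-3,0 \right)} \right)} \right)} + G = 52 - 370507 = -370455$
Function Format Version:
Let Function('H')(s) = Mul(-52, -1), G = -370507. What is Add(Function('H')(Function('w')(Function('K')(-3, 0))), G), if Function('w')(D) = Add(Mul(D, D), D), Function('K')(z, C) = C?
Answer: -370455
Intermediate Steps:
Function('w')(D) = Add(D, Pow(D, 2)) (Function('w')(D) = Add(Pow(D, 2), D) = Add(D, Pow(D, 2)))
Function('H')(s) = 52
Add(Function('H')(Function('w')(Function('K')(-3, 0))), G) = Add(52, -370507) = -370455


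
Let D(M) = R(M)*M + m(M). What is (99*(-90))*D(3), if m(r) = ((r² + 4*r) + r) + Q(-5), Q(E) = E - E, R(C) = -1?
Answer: -187110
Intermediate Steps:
Q(E) = 0
m(r) = r² + 5*r (m(r) = ((r² + 4*r) + r) + 0 = (r² + 5*r) + 0 = r² + 5*r)
D(M) = -M + M*(5 + M)
(99*(-90))*D(3) = (99*(-90))*(3*(4 + 3)) = -26730*7 = -8910*21 = -187110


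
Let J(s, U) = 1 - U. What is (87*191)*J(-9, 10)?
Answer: -149553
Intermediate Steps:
(87*191)*J(-9, 10) = (87*191)*(1 - 1*10) = 16617*(1 - 10) = 16617*(-9) = -149553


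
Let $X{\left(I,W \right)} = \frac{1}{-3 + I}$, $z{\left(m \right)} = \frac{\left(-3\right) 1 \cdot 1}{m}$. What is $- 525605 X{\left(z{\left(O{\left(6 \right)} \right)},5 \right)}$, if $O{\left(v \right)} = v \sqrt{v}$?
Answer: $\frac{7568712}{43} - \frac{210242 \sqrt{6}}{43} \approx 1.6404 \cdot 10^{5}$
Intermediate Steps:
$O{\left(v \right)} = v^{\frac{3}{2}}$
$z{\left(m \right)} = - \frac{3}{m}$ ($z{\left(m \right)} = \frac{\left(-3\right) 1}{m} = - \frac{3}{m}$)
$- 525605 X{\left(z{\left(O{\left(6 \right)} \right)},5 \right)} = - \frac{525605}{-3 - \frac{3}{6^{\frac{3}{2}}}} = - \frac{525605}{-3 - \frac{3}{6 \sqrt{6}}} = - \frac{525605}{-3 - 3 \frac{\sqrt{6}}{36}} = - \frac{525605}{-3 - \frac{\sqrt{6}}{12}}$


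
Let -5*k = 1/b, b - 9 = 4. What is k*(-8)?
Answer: 8/65 ≈ 0.12308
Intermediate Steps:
b = 13 (b = 9 + 4 = 13)
k = -1/65 (k = -⅕/13 = -⅕*1/13 = -1/65 ≈ -0.015385)
k*(-8) = -1/65*(-8) = 8/65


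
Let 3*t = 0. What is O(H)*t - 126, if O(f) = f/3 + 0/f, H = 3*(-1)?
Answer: -126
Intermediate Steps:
H = -3
O(f) = f/3 (O(f) = f*(1/3) + 0 = f/3 + 0 = f/3)
t = 0 (t = (1/3)*0 = 0)
O(H)*t - 126 = ((1/3)*(-3))*0 - 126 = -1*0 - 126 = 0 - 126 = -126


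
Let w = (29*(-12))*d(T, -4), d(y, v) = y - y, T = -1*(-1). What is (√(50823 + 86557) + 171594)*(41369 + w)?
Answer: 7098672186 + 82738*√34345 ≈ 7.1140e+9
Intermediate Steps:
T = 1
d(y, v) = 0
w = 0 (w = (29*(-12))*0 = -348*0 = 0)
(√(50823 + 86557) + 171594)*(41369 + w) = (√(50823 + 86557) + 171594)*(41369 + 0) = (√137380 + 171594)*41369 = (2*√34345 + 171594)*41369 = (171594 + 2*√34345)*41369 = 7098672186 + 82738*√34345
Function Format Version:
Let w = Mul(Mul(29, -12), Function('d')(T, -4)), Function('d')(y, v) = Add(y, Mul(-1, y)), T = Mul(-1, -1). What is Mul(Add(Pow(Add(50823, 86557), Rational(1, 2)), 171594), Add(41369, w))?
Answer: Add(7098672186, Mul(82738, Pow(34345, Rational(1, 2)))) ≈ 7.1140e+9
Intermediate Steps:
T = 1
Function('d')(y, v) = 0
w = 0 (w = Mul(Mul(29, -12), 0) = Mul(-348, 0) = 0)
Mul(Add(Pow(Add(50823, 86557), Rational(1, 2)), 171594), Add(41369, w)) = Mul(Add(Pow(Add(50823, 86557), Rational(1, 2)), 171594), Add(41369, 0)) = Mul(Add(Pow(137380, Rational(1, 2)), 171594), 41369) = Mul(Add(Mul(2, Pow(34345, Rational(1, 2))), 171594), 41369) = Mul(Add(171594, Mul(2, Pow(34345, Rational(1, 2)))), 41369) = Add(7098672186, Mul(82738, Pow(34345, Rational(1, 2))))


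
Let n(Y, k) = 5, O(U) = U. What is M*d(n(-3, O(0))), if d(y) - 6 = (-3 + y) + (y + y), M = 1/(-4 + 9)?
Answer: 18/5 ≈ 3.6000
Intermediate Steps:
M = 1/5 ≈ 0.20000
d(y) = 3 + 3*y (d(y) = 6 + ((-3 + y) + (y + y)) = 6 + ((-3 + y) + 2*y) = 6 + (-3 + 3*y) = 3 + 3*y)
M*d(n(-3, O(0))) = (3 + 3*5)/5 = (3 + 15)/5 = (1/5)*18 = 18/5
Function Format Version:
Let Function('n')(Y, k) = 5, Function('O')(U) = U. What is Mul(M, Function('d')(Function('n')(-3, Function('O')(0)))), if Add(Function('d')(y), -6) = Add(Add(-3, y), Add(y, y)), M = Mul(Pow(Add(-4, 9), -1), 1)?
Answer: Rational(18, 5) ≈ 3.6000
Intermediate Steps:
M = Rational(1, 5) (M = Mul(Pow(5, -1), 1) = Mul(Rational(1, 5), 1) = Rational(1, 5) ≈ 0.20000)
Function('d')(y) = Add(3, Mul(3, y)) (Function('d')(y) = Add(6, Add(Add(-3, y), Add(y, y))) = Add(6, Add(Add(-3, y), Mul(2, y))) = Add(6, Add(-3, Mul(3, y))) = Add(3, Mul(3, y)))
Mul(M, Function('d')(Function('n')(-3, Function('O')(0)))) = Mul(Rational(1, 5), Add(3, Mul(3, 5))) = Mul(Rational(1, 5), Add(3, 15)) = Mul(Rational(1, 5), 18) = Rational(18, 5)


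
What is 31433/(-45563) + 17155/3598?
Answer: 13643619/3345626 ≈ 4.0780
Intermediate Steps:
31433/(-45563) + 17155/3598 = 31433*(-1/45563) + 17155*(1/3598) = -31433/45563 + 17155/3598 = 13643619/3345626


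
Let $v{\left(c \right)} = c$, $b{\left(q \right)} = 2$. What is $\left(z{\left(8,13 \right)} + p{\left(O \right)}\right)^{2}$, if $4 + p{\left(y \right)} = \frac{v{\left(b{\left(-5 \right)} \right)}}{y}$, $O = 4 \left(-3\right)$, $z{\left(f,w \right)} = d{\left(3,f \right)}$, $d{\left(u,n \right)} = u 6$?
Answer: $\frac{6889}{36} \approx 191.36$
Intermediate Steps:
$d{\left(u,n \right)} = 6 u$
$z{\left(f,w \right)} = 18$ ($z{\left(f,w \right)} = 6 \cdot 3 = 18$)
$O = -12$
$p{\left(y \right)} = -4 + \frac{2}{y}$
$\left(z{\left(8,13 \right)} + p{\left(O \right)}\right)^{2} = \left(18 - \left(4 - \frac{2}{-12}\right)\right)^{2} = \left(18 + \left(-4 + 2 \left(- \frac{1}{12}\right)\right)\right)^{2} = \left(18 - \frac{25}{6}\right)^{2} = \left(\frac{83}{6}\right)^{2} = \frac{6889}{36}$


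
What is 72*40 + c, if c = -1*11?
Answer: 2869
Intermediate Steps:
c = -11
72*40 + c = 72*40 - 11 = 2880 - 11 = 2869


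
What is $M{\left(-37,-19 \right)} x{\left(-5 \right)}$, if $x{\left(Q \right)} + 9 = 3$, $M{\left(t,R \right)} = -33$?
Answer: $198$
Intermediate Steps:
$x{\left(Q \right)} = -6$ ($x{\left(Q \right)} = -9 + 3 = -6$)
$M{\left(-37,-19 \right)} x{\left(-5 \right)} = \left(-33\right) \left(-6\right) = 198$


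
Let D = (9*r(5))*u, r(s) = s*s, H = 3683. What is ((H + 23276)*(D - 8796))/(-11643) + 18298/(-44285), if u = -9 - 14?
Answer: 5559824955417/171870085 ≈ 32349.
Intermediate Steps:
r(s) = s²
u = -23
D = -5175 (D = (9*5²)*(-23) = (9*25)*(-23) = 225*(-23) = -5175)
((H + 23276)*(D - 8796))/(-11643) + 18298/(-44285) = ((3683 + 23276)*(-5175 - 8796))/(-11643) + 18298/(-44285) = (26959*(-13971))*(-1/11643) + 18298*(-1/44285) = -376644189*(-1/11643) - 18298/44285 = 125548063/3881 - 18298/44285 = 5559824955417/171870085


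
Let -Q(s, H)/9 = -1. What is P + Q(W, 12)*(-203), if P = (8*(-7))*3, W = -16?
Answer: -1995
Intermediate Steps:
Q(s, H) = 9 (Q(s, H) = -9*(-1) = 9)
P = -168 (P = -56*3 = -168)
P + Q(W, 12)*(-203) = -168 + 9*(-203) = -168 - 1827 = -1995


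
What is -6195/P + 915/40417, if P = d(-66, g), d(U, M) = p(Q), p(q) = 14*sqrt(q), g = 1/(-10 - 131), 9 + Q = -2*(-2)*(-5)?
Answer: 915/40417 + 885*I*sqrt(29)/58 ≈ 0.022639 + 82.17*I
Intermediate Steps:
Q = -29 (Q = -9 - 2*(-2)*(-5) = -9 + 4*(-5) = -9 - 20 = -29)
g = -1/141 (g = 1/(-141) = -1/141 ≈ -0.0070922)
d(U, M) = 14*I*sqrt(29) (d(U, M) = 14*sqrt(-29) = 14*(I*sqrt(29)) = 14*I*sqrt(29))
P = 14*I*sqrt(29) ≈ 75.392*I
-6195/P + 915/40417 = -6195*(-I*sqrt(29)/406) + 915/40417 = -(-885)*I*sqrt(29)/58 + 915*(1/40417) = 885*I*sqrt(29)/58 + 915/40417 = 915/40417 + 885*I*sqrt(29)/58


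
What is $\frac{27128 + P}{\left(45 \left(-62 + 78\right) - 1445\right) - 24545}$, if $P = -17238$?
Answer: $- \frac{989}{2527} \approx -0.39137$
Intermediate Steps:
$\frac{27128 + P}{\left(45 \left(-62 + 78\right) - 1445\right) - 24545} = \frac{27128 - 17238}{\left(45 \left(-62 + 78\right) - 1445\right) - 24545} = \frac{9890}{\left(45 \cdot 16 - 1445\right) - 24545} = \frac{9890}{\left(720 - 1445\right) - 24545} = \frac{9890}{-725 - 24545} = \frac{9890}{-25270} = 9890 \left(- \frac{1}{25270}\right) = - \frac{989}{2527}$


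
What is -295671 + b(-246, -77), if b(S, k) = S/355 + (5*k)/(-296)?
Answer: -31069044821/105080 ≈ -2.9567e+5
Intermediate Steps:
b(S, k) = -5*k/296 + S/355 (b(S, k) = S*(1/355) + (5*k)*(-1/296) = S/355 - 5*k/296 = -5*k/296 + S/355)
-295671 + b(-246, -77) = -295671 + (-5/296*(-77) + (1/355)*(-246)) = -295671 + (385/296 - 246/355) = -295671 + 63859/105080 = -31069044821/105080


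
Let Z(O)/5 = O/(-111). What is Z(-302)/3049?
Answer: 1510/338439 ≈ 0.0044617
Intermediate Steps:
Z(O) = -5*O/111 (Z(O) = 5*(O/(-111)) = 5*(O*(-1/111)) = 5*(-O/111) = -5*O/111)
Z(-302)/3049 = -5/111*(-302)/3049 = (1510/111)*(1/3049) = 1510/338439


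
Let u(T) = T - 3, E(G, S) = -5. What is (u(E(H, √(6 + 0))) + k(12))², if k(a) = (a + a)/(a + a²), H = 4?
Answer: 10404/169 ≈ 61.562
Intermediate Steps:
u(T) = -3 + T
k(a) = 2*a/(a + a²) (k(a) = (2*a)/(a + a²) = 2*a/(a + a²))
(u(E(H, √(6 + 0))) + k(12))² = ((-3 - 5) + 2/(1 + 12))² = (-8 + 2/13)² = (-102/13)² = 10404/169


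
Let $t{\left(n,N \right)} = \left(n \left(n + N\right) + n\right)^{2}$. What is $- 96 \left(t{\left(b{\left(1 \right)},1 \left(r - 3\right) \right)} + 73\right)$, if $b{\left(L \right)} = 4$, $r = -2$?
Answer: $-7008$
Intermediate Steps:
$t{\left(n,N \right)} = \left(n + n \left(N + n\right)\right)^{2}$ ($t{\left(n,N \right)} = \left(n \left(N + n\right) + n\right)^{2} = \left(n + n \left(N + n\right)\right)^{2}$)
$- 96 \left(t{\left(b{\left(1 \right)},1 \left(r - 3\right) \right)} + 73\right) = - 96 \left(4^{2} \left(1 + 1 \left(-2 - 3\right) + 4\right)^{2} + 73\right) = - 96 \left(16 \left(1 + 1 \left(-5\right) + 4\right)^{2} + 73\right) = - 96 \left(16 \left(1 - 5 + 4\right)^{2} + 73\right) = - 96 \left(16 \cdot 0^{2} + 73\right) = - 96 \left(16 \cdot 0 + 73\right) = - 96 \left(0 + 73\right) = \left(-96\right) 73 = -7008$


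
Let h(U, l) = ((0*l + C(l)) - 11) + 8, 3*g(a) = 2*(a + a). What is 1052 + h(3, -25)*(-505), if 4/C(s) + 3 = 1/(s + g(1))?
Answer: 174473/54 ≈ 3231.0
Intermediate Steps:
g(a) = 4*a/3 (g(a) = (2*(a + a))/3 = (2*(2*a))/3 = (4*a)/3 = 4*a/3)
C(s) = 4/(-3 + 1/(4/3 + s)) (C(s) = 4/(-3 + 1/(s + (4/3)*1)) = 4/(-3 + 1/(s + 4/3)) = 4/(-3 + 1/(4/3 + s)))
h(U, l) = -3 + 4*(-4 - 3*l)/(9*(1 + l)) (h(U, l) = ((0*l + 4*(-4 - 3*l)/(9*(1 + l))) - 11) + 8 = ((0 + 4*(-4 - 3*l)/(9*(1 + l))) - 11) + 8 = (4*(-4 - 3*l)/(9*(1 + l)) - 11) + 8 = (-11 + 4*(-4 - 3*l)/(9*(1 + l))) + 8 = -3 + 4*(-4 - 3*l)/(9*(1 + l)))
1052 + h(3, -25)*(-505) = 1052 + ((-43 - 39*(-25))/(9*(1 - 25)))*(-505) = 1052 + ((⅑)*(-43 + 975)/(-24))*(-505) = 1052 + ((⅑)*(-1/24)*932)*(-505) = 1052 - 233/54*(-505) = 1052 + 117665/54 = 174473/54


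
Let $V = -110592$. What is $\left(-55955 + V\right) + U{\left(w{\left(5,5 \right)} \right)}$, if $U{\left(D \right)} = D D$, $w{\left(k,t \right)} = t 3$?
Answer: $-166322$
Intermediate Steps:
$w{\left(k,t \right)} = 3 t$
$U{\left(D \right)} = D^{2}$
$\left(-55955 + V\right) + U{\left(w{\left(5,5 \right)} \right)} = \left(-55955 - 110592\right) + \left(3 \cdot 5\right)^{2} = -166547 + 15^{2} = -166547 + 225 = -166322$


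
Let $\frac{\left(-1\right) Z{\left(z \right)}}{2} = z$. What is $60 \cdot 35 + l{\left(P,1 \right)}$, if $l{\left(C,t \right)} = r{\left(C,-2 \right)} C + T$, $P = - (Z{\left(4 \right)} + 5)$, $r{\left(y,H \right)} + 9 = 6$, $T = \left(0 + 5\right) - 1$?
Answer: $2095$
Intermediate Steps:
$Z{\left(z \right)} = - 2 z$
$T = 4$ ($T = 5 - 1 = 4$)
$r{\left(y,H \right)} = -3$ ($r{\left(y,H \right)} = -9 + 6 = -3$)
$P = 3$ ($P = - (\left(-2\right) 4 + 5) = - (-8 + 5) = \left(-1\right) \left(-3\right) = 3$)
$l{\left(C,t \right)} = 4 - 3 C$ ($l{\left(C,t \right)} = - 3 C + 4 = 4 - 3 C$)
$60 \cdot 35 + l{\left(P,1 \right)} = 60 \cdot 35 + \left(4 - 9\right) = 2100 + \left(4 - 9\right) = 2100 - 5 = 2095$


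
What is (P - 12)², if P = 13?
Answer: 1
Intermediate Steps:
(P - 12)² = (13 - 12)² = 1² = 1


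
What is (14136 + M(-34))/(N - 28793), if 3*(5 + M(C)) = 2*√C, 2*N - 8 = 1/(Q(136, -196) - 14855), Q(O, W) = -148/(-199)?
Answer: -83542387214/170200395465 - 11823988*I*√34/510601186395 ≈ -0.49085 - 0.00013503*I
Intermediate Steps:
Q(O, W) = 148/199 (Q(O, W) = -148*(-1/199) = 148/199)
N = 23647777/5911994 (N = 4 + 1/(2*(148/199 - 14855)) = 4 + 1/(2*(-2955997/199)) = 4 + (½)*(-199/2955997) = 4 - 199/5911994 = 23647777/5911994 ≈ 4.0000)
M(C) = -5 + 2*√C/3 (M(C) = -5 + (2*√C)/3 = -5 + 2*√C/3)
(14136 + M(-34))/(N - 28793) = (14136 + (-5 + 2*√(-34)/3))/(23647777/5911994 - 28793) = (14136 + (-5 + 2*(I*√34)/3))/(-170200395465/5911994) = (14136 + (-5 + 2*I*√34/3))*(-5911994/170200395465) = (14131 + 2*I*√34/3)*(-5911994/170200395465) = -83542387214/170200395465 - 11823988*I*√34/510601186395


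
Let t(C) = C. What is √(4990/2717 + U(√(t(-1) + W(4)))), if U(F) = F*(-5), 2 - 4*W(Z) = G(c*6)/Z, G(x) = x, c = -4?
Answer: 3*I*√2594735/2717 ≈ 1.7786*I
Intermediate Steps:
W(Z) = ½ + 6/Z (W(Z) = ½ - (-4*6)/(4*Z) = ½ - (-6)/Z = ½ + 6/Z)
U(F) = -5*F
√(4990/2717 + U(√(t(-1) + W(4)))) = √(4990/2717 - 5*√(-1 + (½)*(12 + 4)/4)) = √(4990*(1/2717) - 5*√(-1 + (½)*(¼)*16)) = √(4990/2717 - 5*√(-1 + 2)) = √(4990/2717 - 5*√1) = √(4990/2717 - 5*1) = √(4990/2717 - 5) = √(-8595/2717) = 3*I*√2594735/2717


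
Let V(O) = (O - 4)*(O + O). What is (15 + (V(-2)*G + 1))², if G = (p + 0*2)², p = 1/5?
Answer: 179776/625 ≈ 287.64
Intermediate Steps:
p = ⅕ ≈ 0.20000
G = 1/25 (G = (⅕ + 0*2)² = (⅕ + 0)² = (⅕)² = 1/25 ≈ 0.040000)
V(O) = 2*O*(-4 + O) (V(O) = (-4 + O)*(2*O) = 2*O*(-4 + O))
(15 + (V(-2)*G + 1))² = (15 + ((2*(-2)*(-4 - 2))*(1/25) + 1))² = (15 + ((2*(-2)*(-6))*(1/25) + 1))² = (15 + (24*(1/25) + 1))² = (15 + (24/25 + 1))² = (15 + 49/25)² = (424/25)² = 179776/625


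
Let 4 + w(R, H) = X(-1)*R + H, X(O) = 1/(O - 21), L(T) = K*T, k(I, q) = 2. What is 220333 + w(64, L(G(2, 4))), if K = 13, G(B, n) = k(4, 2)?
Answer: 2423873/11 ≈ 2.2035e+5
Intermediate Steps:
G(B, n) = 2
L(T) = 13*T
X(O) = 1/(-21 + O)
w(R, H) = -4 + H - R/22 (w(R, H) = -4 + (R/(-21 - 1) + H) = -4 + (R/(-22) + H) = -4 + (-R/22 + H) = -4 + (H - R/22) = -4 + H - R/22)
220333 + w(64, L(G(2, 4))) = 220333 + (-4 + 13*2 - 1/22*64) = 220333 + (-4 + 26 - 32/11) = 220333 + 210/11 = 2423873/11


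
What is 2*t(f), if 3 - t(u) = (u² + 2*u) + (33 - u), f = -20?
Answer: -820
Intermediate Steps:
t(u) = -30 - u - u² (t(u) = 3 - ((u² + 2*u) + (33 - u)) = 3 - (33 + u + u²) = 3 + (-33 - u - u²) = -30 - u - u²)
2*t(f) = 2*(-30 - 1*(-20) - 1*(-20)²) = 2*(-30 + 20 - 1*400) = 2*(-30 + 20 - 400) = 2*(-410) = -820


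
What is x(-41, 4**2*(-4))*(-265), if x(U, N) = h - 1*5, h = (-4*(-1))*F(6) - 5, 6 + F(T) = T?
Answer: 2650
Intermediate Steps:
F(T) = -6 + T
h = -5 (h = (-4*(-1))*(-6 + 6) - 5 = 4*0 - 5 = 0 - 5 = -5)
x(U, N) = -10 (x(U, N) = -5 - 1*5 = -5 - 5 = -10)
x(-41, 4**2*(-4))*(-265) = -10*(-265) = 2650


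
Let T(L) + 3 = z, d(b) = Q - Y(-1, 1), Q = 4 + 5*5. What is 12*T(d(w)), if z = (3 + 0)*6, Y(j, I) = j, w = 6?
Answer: 180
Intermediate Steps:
Q = 29 (Q = 4 + 25 = 29)
z = 18 (z = 3*6 = 18)
d(b) = 30 (d(b) = 29 - 1*(-1) = 29 + 1 = 30)
T(L) = 15 (T(L) = -3 + 18 = 15)
12*T(d(w)) = 12*15 = 180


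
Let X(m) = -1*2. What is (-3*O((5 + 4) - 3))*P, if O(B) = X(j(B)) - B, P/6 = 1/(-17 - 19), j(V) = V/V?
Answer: -4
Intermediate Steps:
j(V) = 1
X(m) = -2
P = -⅙ (P = 6/(-17 - 19) = 6/(-36) = 6*(-1/36) = -⅙ ≈ -0.16667)
O(B) = -2 - B
(-3*O((5 + 4) - 3))*P = -3*(-2 - ((5 + 4) - 3))*(-⅙) = -3*(-2 - (9 - 3))*(-⅙) = -3*(-2 - 1*6)*(-⅙) = -3*(-2 - 6)*(-⅙) = -3*(-8)*(-⅙) = 24*(-⅙) = -4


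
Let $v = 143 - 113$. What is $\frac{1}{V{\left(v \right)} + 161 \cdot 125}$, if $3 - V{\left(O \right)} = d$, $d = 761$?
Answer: $\frac{1}{19367} \approx 5.1634 \cdot 10^{-5}$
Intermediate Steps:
$v = 30$
$V{\left(O \right)} = -758$ ($V{\left(O \right)} = 3 - 761 = -758$)
$\frac{1}{V{\left(v \right)} + 161 \cdot 125} = \frac{1}{-758 + 161 \cdot 125} = \frac{1}{-758 + 20125} = \frac{1}{19367}$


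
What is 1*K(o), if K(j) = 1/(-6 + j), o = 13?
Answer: 1/7 ≈ 0.14286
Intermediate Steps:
1*K(o) = 1/(-6 + 13) = 1/7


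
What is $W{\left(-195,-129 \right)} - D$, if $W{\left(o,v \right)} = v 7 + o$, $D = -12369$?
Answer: $11271$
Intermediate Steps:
$W{\left(o,v \right)} = o + 7 v$ ($W{\left(o,v \right)} = 7 v + o = o + 7 v$)
$W{\left(-195,-129 \right)} - D = \left(-195 + 7 \left(-129\right)\right) - -12369 = \left(-195 - 903\right) + 12369 = -1098 + 12369 = 11271$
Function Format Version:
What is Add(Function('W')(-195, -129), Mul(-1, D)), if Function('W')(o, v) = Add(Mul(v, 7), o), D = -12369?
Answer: 11271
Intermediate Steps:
Function('W')(o, v) = Add(o, Mul(7, v)) (Function('W')(o, v) = Add(Mul(7, v), o) = Add(o, Mul(7, v)))
Add(Function('W')(-195, -129), Mul(-1, D)) = Add(Add(-195, Mul(7, -129)), Mul(-1, -12369)) = Add(Add(-195, -903), 12369) = Add(-1098, 12369) = 11271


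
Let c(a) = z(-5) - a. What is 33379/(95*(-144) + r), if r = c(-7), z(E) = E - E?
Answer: -33379/13673 ≈ -2.4412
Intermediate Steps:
z(E) = 0
c(a) = -a (c(a) = 0 - a = -a)
r = 7 (r = -1*(-7) = 7)
33379/(95*(-144) + r) = 33379/(95*(-144) + 7) = 33379/(-13680 + 7) = 33379/(-13673) = 33379*(-1/13673) = -33379/13673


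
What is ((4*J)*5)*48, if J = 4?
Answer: 3840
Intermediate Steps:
((4*J)*5)*48 = ((4*4)*5)*48 = (16*5)*48 = 80*48 = 3840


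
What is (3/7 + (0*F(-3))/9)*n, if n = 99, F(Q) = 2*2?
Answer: 297/7 ≈ 42.429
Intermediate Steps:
F(Q) = 4
(3/7 + (0*F(-3))/9)*n = (3/7 + (0*4)/9)*99 = (3*(1/7) + 0*(1/9))*99 = (3/7 + 0)*99 = (3/7)*99 = 297/7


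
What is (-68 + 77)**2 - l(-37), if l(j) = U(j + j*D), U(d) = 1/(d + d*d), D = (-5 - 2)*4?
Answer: 80918999/999000 ≈ 81.000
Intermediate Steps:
D = -28 (D = -7*4 = -28)
U(d) = 1/(d + d**2)
l(j) = -1/(27*j*(1 - 27*j)) (l(j) = 1/((j + j*(-28))*(1 + (j + j*(-28)))) = 1/((j - 28*j)*(1 + (j - 28*j))) = 1/(((-27*j))*(1 - 27*j)) = (-1/(27*j))/(1 - 27*j) = -1/(27*j*(1 - 27*j)))
(-68 + 77)**2 - l(-37) = (-68 + 77)**2 - 1/(27*(-37)*(-1 + 27*(-37))) = 9**2 - (-1)/(27*37*(-1 - 999)) = 81 - (-1)/(27*37*(-1000)) = 81 - (-1)*(-1)/(27*37*1000) = 81 - 1*1/999000 = 81 - 1/999000 = 80918999/999000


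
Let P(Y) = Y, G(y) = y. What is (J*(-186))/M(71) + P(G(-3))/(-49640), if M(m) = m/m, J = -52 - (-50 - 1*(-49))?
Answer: 470885043/49640 ≈ 9486.0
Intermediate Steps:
J = -51 (J = -52 - (-50 + 49) = -52 - 1*(-1) = -52 + 1 = -51)
M(m) = 1
(J*(-186))/M(71) + P(G(-3))/(-49640) = -51*(-186)/1 - 3/(-49640) = 9486*1 - 3*(-1/49640) = 9486 + 3/49640 = 470885043/49640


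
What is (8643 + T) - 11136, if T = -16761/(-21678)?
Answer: -18008831/7226 ≈ -2492.2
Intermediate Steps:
T = 5587/7226 (T = -16761*(-1/21678) = 5587/7226 ≈ 0.77318)
(8643 + T) - 11136 = (8643 + 5587/7226) - 11136 = 62459905/7226 - 11136 = -18008831/7226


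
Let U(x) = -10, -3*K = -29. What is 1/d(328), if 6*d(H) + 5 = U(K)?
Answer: -⅖ ≈ -0.40000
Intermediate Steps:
K = 29/3 (K = -⅓*(-29) = 29/3 ≈ 9.6667)
d(H) = -5/2 (d(H) = -⅚ + (⅙)*(-10) = -⅚ - 5/3 = -5/2)
1/d(328) = 1/(-5/2) = -⅖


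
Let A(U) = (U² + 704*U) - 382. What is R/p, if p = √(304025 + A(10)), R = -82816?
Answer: -82816*√310783/310783 ≈ -148.55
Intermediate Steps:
A(U) = -382 + U² + 704*U
p = √310783 (p = √(304025 + (-382 + 10² + 704*10)) = √(304025 + (-382 + 100 + 7040)) = √(304025 + 6758) = √310783 ≈ 557.48)
R/p = -82816*√310783/310783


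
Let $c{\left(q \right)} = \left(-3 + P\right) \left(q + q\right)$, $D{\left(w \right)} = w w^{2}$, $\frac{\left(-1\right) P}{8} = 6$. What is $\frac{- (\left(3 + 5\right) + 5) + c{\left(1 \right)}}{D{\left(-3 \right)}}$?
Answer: $\frac{115}{27} \approx 4.2593$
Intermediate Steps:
$P = -48$ ($P = \left(-8\right) 6 = -48$)
$D{\left(w \right)} = w^{3}$
$c{\left(q \right)} = - 102 q$ ($c{\left(q \right)} = \left(-3 - 48\right) \left(q + q\right) = - 51 \cdot 2 q = - 102 q$)
$\frac{- (\left(3 + 5\right) + 5) + c{\left(1 \right)}}{D{\left(-3 \right)}} = \frac{- (\left(3 + 5\right) + 5) - 102}{\left(-3\right)^{3}} = \frac{- (8 + 5) - 102}{-27} = \left(\left(-1\right) 13 - 102\right) \left(- \frac{1}{27}\right) = \left(-13 - 102\right) \left(- \frac{1}{27}\right) = \left(-115\right) \left(- \frac{1}{27}\right) = \frac{115}{27}$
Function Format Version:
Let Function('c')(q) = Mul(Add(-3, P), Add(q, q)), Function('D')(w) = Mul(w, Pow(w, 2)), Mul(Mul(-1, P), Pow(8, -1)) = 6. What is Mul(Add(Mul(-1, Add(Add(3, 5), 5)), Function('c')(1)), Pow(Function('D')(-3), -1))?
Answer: Rational(115, 27) ≈ 4.2593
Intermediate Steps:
P = -48 (P = Mul(-8, 6) = -48)
Function('D')(w) = Pow(w, 3)
Function('c')(q) = Mul(-102, q) (Function('c')(q) = Mul(Add(-3, -48), Add(q, q)) = Mul(-51, Mul(2, q)) = Mul(-102, q))
Mul(Add(Mul(-1, Add(Add(3, 5), 5)), Function('c')(1)), Pow(Function('D')(-3), -1)) = Mul(Add(Mul(-1, Add(Add(3, 5), 5)), Mul(-102, 1)), Pow(Pow(-3, 3), -1)) = Mul(Add(Mul(-1, Add(8, 5)), -102), Pow(-27, -1)) = Mul(Add(Mul(-1, 13), -102), Rational(-1, 27)) = Mul(Add(-13, -102), Rational(-1, 27)) = Mul(-115, Rational(-1, 27)) = Rational(115, 27)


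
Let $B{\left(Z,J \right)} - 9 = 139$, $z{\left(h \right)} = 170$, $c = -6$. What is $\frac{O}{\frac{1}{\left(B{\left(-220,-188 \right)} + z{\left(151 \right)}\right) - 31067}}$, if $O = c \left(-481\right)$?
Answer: $-88741614$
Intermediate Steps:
$B{\left(Z,J \right)} = 148$ ($B{\left(Z,J \right)} = 9 + 139 = 148$)
$O = 2886$ ($O = \left(-6\right) \left(-481\right) = 2886$)
$\frac{O}{\frac{1}{\left(B{\left(-220,-188 \right)} + z{\left(151 \right)}\right) - 31067}} = \frac{2886}{\frac{1}{\left(148 + 170\right) - 31067}} = \frac{2886}{\frac{1}{318 - 31067}} = \frac{2886}{\frac{1}{-30749}} = \frac{2886}{- \frac{1}{30749}} = 2886 \left(-30749\right) = -88741614$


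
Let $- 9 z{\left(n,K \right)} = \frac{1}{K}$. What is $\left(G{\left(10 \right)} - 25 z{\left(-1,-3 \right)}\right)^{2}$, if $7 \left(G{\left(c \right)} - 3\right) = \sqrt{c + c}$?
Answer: $\frac{168244}{35721} + \frac{32 \sqrt{5}}{27} \approx 7.3601$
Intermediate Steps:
$z{\left(n,K \right)} = - \frac{1}{9 K}$
$G{\left(c \right)} = 3 + \frac{\sqrt{2} \sqrt{c}}{7}$ ($G{\left(c \right)} = 3 + \frac{\sqrt{c + c}}{7} = 3 + \frac{\sqrt{2 c}}{7} = 3 + \frac{\sqrt{2} \sqrt{c}}{7}$)
$\left(G{\left(10 \right)} - 25 z{\left(-1,-3 \right)}\right)^{2} = \left(\left(3 + \frac{\sqrt{2} \sqrt{10}}{7}\right) - 25 \left(- \frac{1}{9 \left(-3\right)}\right)\right)^{2} = \left(\left(3 + \frac{2 \sqrt{5}}{7}\right) - 25 \left(\left(- \frac{1}{9}\right) \left(- \frac{1}{3}\right)\right)\right)^{2} = \left(\left(3 + \frac{2 \sqrt{5}}{7}\right) - \frac{25}{27}\right)^{2} = \left(\frac{56}{27} + \frac{2 \sqrt{5}}{7}\right)^{2}$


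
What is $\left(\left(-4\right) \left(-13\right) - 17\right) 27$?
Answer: $945$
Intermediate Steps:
$\left(\left(-4\right) \left(-13\right) - 17\right) 27 = \left(52 - 17\right) 27 = 35 \cdot 27 = 945$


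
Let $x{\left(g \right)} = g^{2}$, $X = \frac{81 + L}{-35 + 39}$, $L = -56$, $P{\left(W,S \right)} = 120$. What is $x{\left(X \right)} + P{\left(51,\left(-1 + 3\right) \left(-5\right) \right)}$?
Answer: $\frac{2545}{16} \approx 159.06$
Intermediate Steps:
$X = \frac{25}{4}$ ($X = \frac{81 - 56}{-35 + 39} = \frac{25}{4} \approx 6.25$)
$x{\left(X \right)} + P{\left(51,\left(-1 + 3\right) \left(-5\right) \right)} = \left(\frac{25}{4}\right)^{2} + 120 = \frac{625}{16} + 120 = \frac{2545}{16}$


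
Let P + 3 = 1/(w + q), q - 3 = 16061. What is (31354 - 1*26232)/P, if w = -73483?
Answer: -147050059/86129 ≈ -1707.3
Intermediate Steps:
q = 16064 (q = 3 + 16061 = 16064)
P = -172258/57419 (P = -3 + 1/(-73483 + 16064) = -3 + 1/(-57419) = -3 - 1/57419 = -172258/57419 ≈ -3.0000)
(31354 - 1*26232)/P = (31354 - 1*26232)/(-172258/57419) = (31354 - 26232)*(-57419/172258) = 5122*(-57419/172258) = -147050059/86129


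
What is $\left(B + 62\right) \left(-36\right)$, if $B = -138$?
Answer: $2736$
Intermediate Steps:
$\left(B + 62\right) \left(-36\right) = \left(-138 + 62\right) \left(-36\right) = \left(-76\right) \left(-36\right) = 2736$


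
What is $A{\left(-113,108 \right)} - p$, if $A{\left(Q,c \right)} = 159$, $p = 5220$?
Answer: $-5061$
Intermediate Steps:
$A{\left(-113,108 \right)} - p = 159 - 5220 = -5061$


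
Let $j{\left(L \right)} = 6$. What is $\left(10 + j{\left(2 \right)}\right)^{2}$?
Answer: $256$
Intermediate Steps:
$\left(10 + j{\left(2 \right)}\right)^{2} = \left(10 + 6\right)^{2} = 16^{2} = 256$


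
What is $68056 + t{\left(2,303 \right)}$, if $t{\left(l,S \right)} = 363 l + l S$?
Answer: $69388$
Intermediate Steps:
$t{\left(l,S \right)} = 363 l + S l$
$68056 + t{\left(2,303 \right)} = 68056 + 2 \left(363 + 303\right) = 68056 + 2 \cdot 666 = 68056 + 1332 = 69388$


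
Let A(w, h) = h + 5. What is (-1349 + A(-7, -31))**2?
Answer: 1890625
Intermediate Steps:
A(w, h) = 5 + h
(-1349 + A(-7, -31))**2 = (-1349 + (5 - 31))**2 = (-1349 - 26)**2 = (-1375)**2 = 1890625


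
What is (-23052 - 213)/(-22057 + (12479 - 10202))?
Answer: 4653/3956 ≈ 1.1762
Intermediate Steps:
(-23052 - 213)/(-22057 + (12479 - 10202)) = -23265/(-22057 + 2277) = -23265/(-19780) = -23265*(-1/19780) = 4653/3956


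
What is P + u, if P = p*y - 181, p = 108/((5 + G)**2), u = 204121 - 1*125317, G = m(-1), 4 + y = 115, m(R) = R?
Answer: 317489/4 ≈ 79372.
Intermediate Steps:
y = 111 (y = -4 + 115 = 111)
G = -1
u = 78804 (u = 204121 - 125317 = 78804)
p = 27/4 (p = 108/((5 - 1)**2) = 108/(4**2) = 108/16 = 108*(1/16) = 27/4 ≈ 6.7500)
P = 2273/4 (P = (27/4)*111 - 181 = 2997/4 - 181 = 2273/4 ≈ 568.25)
P + u = 2273/4 + 78804 = 317489/4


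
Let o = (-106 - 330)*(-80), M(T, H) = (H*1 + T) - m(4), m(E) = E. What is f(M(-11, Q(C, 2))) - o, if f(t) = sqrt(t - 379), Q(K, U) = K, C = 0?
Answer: -34880 + I*sqrt(394) ≈ -34880.0 + 19.849*I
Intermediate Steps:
M(T, H) = -4 + H + T (M(T, H) = (H*1 + T) - 1*4 = (H + T) - 4 = -4 + H + T)
f(t) = sqrt(-379 + t)
o = 34880 (o = -436*(-80) = 34880)
f(M(-11, Q(C, 2))) - o = sqrt(-379 + (-4 + 0 - 11)) - 1*34880 = sqrt(-379 - 15) - 34880 = sqrt(-394) - 34880 = I*sqrt(394) - 34880 = -34880 + I*sqrt(394)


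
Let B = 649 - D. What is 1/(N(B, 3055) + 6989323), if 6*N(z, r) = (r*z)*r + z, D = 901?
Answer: -1/384997769 ≈ -2.5974e-9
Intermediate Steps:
B = -252 (B = 649 - 1*901 = 649 - 901 = -252)
N(z, r) = z/6 + z*r²/6 (N(z, r) = ((r*z)*r + z)/6 = (z*r² + z)/6 = (z + z*r²)/6 = z/6 + z*r²/6)
1/(N(B, 3055) + 6989323) = 1/((⅙)*(-252)*(1 + 3055²) + 6989323) = 1/((⅙)*(-252)*(1 + 9333025) + 6989323) = 1/((⅙)*(-252)*9333026 + 6989323) = 1/(-391987092 + 6989323) = 1/(-384997769) = -1/384997769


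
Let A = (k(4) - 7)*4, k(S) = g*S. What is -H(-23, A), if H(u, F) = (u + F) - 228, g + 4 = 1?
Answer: 327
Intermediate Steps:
g = -3 (g = -4 + 1 = -3)
k(S) = -3*S
A = -76 (A = (-3*4 - 7)*4 = (-12 - 7)*4 = -19*4 = -76)
H(u, F) = -228 + F + u (H(u, F) = (F + u) - 228 = -228 + F + u)
-H(-23, A) = -(-228 - 76 - 23) = -1*(-327) = 327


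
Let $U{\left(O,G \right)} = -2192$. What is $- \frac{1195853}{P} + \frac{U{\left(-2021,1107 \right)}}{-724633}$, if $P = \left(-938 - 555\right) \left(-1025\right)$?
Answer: $- \frac{863200074549}{1108923995725} \approx -0.77841$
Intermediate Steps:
$P = 1530325$ ($P = \left(-1493\right) \left(-1025\right) = 1530325$)
$- \frac{1195853}{P} + \frac{U{\left(-2021,1107 \right)}}{-724633} = - \frac{1195853}{1530325} - \frac{2192}{-724633} = \left(-1195853\right) \frac{1}{1530325} - - \frac{2192}{724633} = - \frac{1195853}{1530325} + \frac{2192}{724633} = - \frac{863200074549}{1108923995725}$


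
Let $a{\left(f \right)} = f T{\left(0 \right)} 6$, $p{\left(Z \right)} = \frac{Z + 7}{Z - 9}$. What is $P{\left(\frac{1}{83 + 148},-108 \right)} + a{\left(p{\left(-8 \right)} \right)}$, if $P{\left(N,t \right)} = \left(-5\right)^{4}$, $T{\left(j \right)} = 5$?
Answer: $\frac{10655}{17} \approx 626.76$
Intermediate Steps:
$p{\left(Z \right)} = \frac{7 + Z}{-9 + Z}$
$P{\left(N,t \right)} = 625$
$a{\left(f \right)} = 30 f$ ($a{\left(f \right)} = f 5 \cdot 6 = 5 f 6 = 30 f$)
$P{\left(\frac{1}{83 + 148},-108 \right)} + a{\left(p{\left(-8 \right)} \right)} = 625 + 30 \frac{7 - 8}{-9 - 8} = 625 + 30 \frac{1}{-17} \left(-1\right) = 625 + 30 \left(\left(- \frac{1}{17}\right) \left(-1\right)\right) = 625 + 30 \cdot \frac{1}{17} = 625 + \frac{30}{17} = \frac{10655}{17}$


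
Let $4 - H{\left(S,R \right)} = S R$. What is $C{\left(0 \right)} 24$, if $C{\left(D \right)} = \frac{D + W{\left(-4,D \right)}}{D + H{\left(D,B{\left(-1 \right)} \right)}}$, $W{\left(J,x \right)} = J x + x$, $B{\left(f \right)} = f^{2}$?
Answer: $0$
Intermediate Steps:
$H{\left(S,R \right)} = 4 - R S$ ($H{\left(S,R \right)} = 4 - S R = 4 - R S$)
$W{\left(J,x \right)} = x + J x$
$C{\left(D \right)} = - \frac{D}{2}$ ($C{\left(D \right)} = \frac{D + D \left(1 - 4\right)}{D - \left(-4 + \left(-1\right)^{2} D\right)} = \frac{D + D \left(-3\right)}{D + \left(4 - 1 D\right)} = \frac{D - 3 D}{D - \left(-4 + D\right)} = \frac{\left(-2\right) D}{4} = - 2 D \frac{1}{4} = - \frac{D}{2}$)
$C{\left(0 \right)} 24 = \left(- \frac{1}{2}\right) 0 \cdot 24 = 0 \cdot 24 = 0$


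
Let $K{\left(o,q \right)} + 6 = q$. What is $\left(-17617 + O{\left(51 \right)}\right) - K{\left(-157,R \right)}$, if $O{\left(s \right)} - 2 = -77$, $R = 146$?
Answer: $-17832$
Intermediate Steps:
$K{\left(o,q \right)} = -6 + q$
$O{\left(s \right)} = -75$ ($O{\left(s \right)} = 2 - 77 = -75$)
$\left(-17617 + O{\left(51 \right)}\right) - K{\left(-157,R \right)} = \left(-17617 - 75\right) - \left(-6 + 146\right) = -17692 - 140 = -17832$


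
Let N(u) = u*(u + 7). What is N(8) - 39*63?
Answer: -2337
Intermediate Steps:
N(u) = u*(7 + u)
N(8) - 39*63 = 8*(7 + 8) - 39*63 = 8*15 - 2457 = 120 - 2457 = -2337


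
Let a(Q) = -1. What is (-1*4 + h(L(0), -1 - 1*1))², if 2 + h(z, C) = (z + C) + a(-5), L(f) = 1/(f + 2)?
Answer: 289/4 ≈ 72.250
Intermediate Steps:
L(f) = 1/(2 + f)
h(z, C) = -3 + C + z (h(z, C) = -2 + ((z + C) - 1) = -2 + ((C + z) - 1) = -2 + (-1 + C + z) = -3 + C + z)
(-1*4 + h(L(0), -1 - 1*1))² = (-1*4 + (-3 + (-1 - 1*1) + 1/(2 + 0)))² = (-4 + (-3 + (-1 - 1) + 1/2))² = (-4 + (-3 - 2 + ½))² = (-4 - 9/2)² = (-17/2)² = 289/4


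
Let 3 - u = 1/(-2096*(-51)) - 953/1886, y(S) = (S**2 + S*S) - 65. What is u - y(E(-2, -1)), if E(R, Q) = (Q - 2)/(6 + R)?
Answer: 6792130811/100802928 ≈ 67.380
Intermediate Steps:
E(R, Q) = (-2 + Q)/(6 + R)
y(S) = -65 + 2*S**2 (y(S) = (S**2 + S**2) - 65 = 2*S**2 - 65 = -65 + 2*S**2)
u = 353343785/100802928 (u = 3 - (1/(-2096*(-51)) - 953/1886) = 3 - (-1/2096*(-1/51) - 953*1/1886) = 3 - (1/106896 - 953/1886) = 3 - 1*(-50935001/100802928) = 3 + 50935001/100802928 = 353343785/100802928 ≈ 3.5053)
u - y(E(-2, -1)) = 353343785/100802928 - (-65 + 2*((-2 - 1)/(6 - 2))**2) = 353343785/100802928 - (-65 + 2*(-3/4)**2) = 353343785/100802928 - (-65 + 2*(9/16)) = 353343785/100802928 - (-65 + 9/8) = 353343785/100802928 - 1*(-511/8) = 353343785/100802928 + 511/8 = 6792130811/100802928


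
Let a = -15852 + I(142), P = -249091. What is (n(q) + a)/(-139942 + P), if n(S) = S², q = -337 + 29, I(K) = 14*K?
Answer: -81000/389033 ≈ -0.20821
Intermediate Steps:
q = -308
a = -13864 (a = -15852 + 14*142 = -15852 + 1988 = -13864)
(n(q) + a)/(-139942 + P) = ((-308)² - 13864)/(-139942 - 249091) = (94864 - 13864)/(-389033) = 81000*(-1/389033) = -81000/389033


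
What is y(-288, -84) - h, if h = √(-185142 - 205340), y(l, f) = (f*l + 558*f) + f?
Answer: -22764 - I*√390482 ≈ -22764.0 - 624.89*I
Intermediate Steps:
y(l, f) = 559*f + f*l (y(l, f) = (558*f + f*l) + f = 559*f + f*l)
h = I*√390482 (h = √(-390482) = I*√390482 ≈ 624.89*I)
y(-288, -84) - h = -84*(559 - 288) - I*√390482 = -84*271 - I*√390482 = -22764 - I*√390482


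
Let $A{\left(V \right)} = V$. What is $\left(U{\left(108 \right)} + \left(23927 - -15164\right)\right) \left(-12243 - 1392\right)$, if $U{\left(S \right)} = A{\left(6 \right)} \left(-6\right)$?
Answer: $-532514925$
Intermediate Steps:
$U{\left(S \right)} = -36$ ($U{\left(S \right)} = 6 \left(-6\right) = -36$)
$\left(U{\left(108 \right)} + \left(23927 - -15164\right)\right) \left(-12243 - 1392\right) = \left(-36 + \left(23927 - -15164\right)\right) \left(-12243 - 1392\right) = \left(-36 + \left(23927 + 15164\right)\right) \left(-13635\right) = \left(-36 + 39091\right) \left(-13635\right) = 39055 \left(-13635\right) = -532514925$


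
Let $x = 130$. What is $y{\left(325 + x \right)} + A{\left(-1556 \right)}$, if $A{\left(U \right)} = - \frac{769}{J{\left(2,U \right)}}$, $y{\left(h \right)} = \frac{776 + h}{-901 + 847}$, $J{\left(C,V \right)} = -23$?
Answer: $\frac{13213}{1242} \approx 10.638$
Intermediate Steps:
$y{\left(h \right)} = - \frac{388}{27} - \frac{h}{54}$ ($y{\left(h \right)} = \frac{776 + h}{-54} = \left(776 + h\right) \left(- \frac{1}{54}\right) = - \frac{388}{27} - \frac{h}{54}$)
$A{\left(U \right)} = \frac{769}{23}$ ($A{\left(U \right)} = - \frac{769}{-23} = \left(-769\right) \left(- \frac{1}{23}\right) = \frac{769}{23}$)
$y{\left(325 + x \right)} + A{\left(-1556 \right)} = \left(- \frac{388}{27} - \frac{325 + 130}{54}\right) + \frac{769}{23} = \left(- \frac{388}{27} - \frac{455}{54}\right) + \frac{769}{23} = - \frac{1231}{54} + \frac{769}{23} = \frac{13213}{1242}$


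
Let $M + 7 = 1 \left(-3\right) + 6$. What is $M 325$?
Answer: $-1300$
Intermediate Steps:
$M = -4$ ($M = -7 + \left(1 \left(-3\right) + 6\right) = -7 + \left(-3 + 6\right) = -7 + 3 = -4$)
$M 325 = \left(-4\right) 325 = -1300$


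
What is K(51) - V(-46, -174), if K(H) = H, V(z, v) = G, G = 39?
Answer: 12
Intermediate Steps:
V(z, v) = 39
K(51) - V(-46, -174) = 51 - 1*39 = 51 - 39 = 12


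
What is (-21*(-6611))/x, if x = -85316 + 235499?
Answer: 4207/4551 ≈ 0.92441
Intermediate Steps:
x = 150183
(-21*(-6611))/x = -21*(-6611)/150183 = 138831*(1/150183) = 4207/4551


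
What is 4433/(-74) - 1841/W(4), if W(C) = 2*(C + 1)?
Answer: -45141/185 ≈ -244.01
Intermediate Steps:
W(C) = 2 + 2*C (W(C) = 2*(1 + C) = 2 + 2*C)
4433/(-74) - 1841/W(4) = 4433/(-74) - 1841/(2 + 2*4) = 4433*(-1/74) - 1841/(2 + 8) = -4433/74 - 1841/10 = -45141/185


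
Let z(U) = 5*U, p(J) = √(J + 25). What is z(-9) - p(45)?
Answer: -45 - √70 ≈ -53.367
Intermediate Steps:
p(J) = √(25 + J)
z(-9) - p(45) = 5*(-9) - √(25 + 45) = -45 - √70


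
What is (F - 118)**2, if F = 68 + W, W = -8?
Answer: 3364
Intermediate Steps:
F = 60 (F = 68 - 8 = 60)
(F - 118)**2 = (60 - 118)**2 = (-58)**2 = 3364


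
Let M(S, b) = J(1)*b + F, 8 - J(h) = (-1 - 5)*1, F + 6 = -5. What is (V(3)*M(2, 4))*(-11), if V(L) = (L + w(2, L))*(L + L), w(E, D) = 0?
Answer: -8910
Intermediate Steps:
F = -11 (F = -6 - 5 = -11)
J(h) = 14 (J(h) = 8 - (-1 - 5) = 8 - (-6) = 8 - 1*(-6) = 8 + 6 = 14)
M(S, b) = -11 + 14*b (M(S, b) = 14*b - 11 = -11 + 14*b)
V(L) = 2*L² (V(L) = (L + 0)*(L + L) = L*(2*L) = 2*L²)
(V(3)*M(2, 4))*(-11) = ((2*3²)*(-11 + 14*4))*(-11) = ((2*9)*(-11 + 56))*(-11) = (18*45)*(-11) = 810*(-11) = -8910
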